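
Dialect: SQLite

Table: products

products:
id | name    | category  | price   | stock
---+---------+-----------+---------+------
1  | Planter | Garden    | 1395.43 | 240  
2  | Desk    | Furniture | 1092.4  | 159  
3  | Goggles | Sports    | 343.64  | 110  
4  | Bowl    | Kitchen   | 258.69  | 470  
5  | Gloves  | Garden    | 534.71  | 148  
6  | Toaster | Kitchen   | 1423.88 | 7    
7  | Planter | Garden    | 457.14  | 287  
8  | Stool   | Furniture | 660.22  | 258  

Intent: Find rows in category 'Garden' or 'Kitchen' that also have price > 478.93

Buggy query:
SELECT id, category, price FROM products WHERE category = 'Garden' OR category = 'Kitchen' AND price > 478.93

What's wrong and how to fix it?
Bug: Without parentheses, AND is evaluated before OR, so the price filter only applies to the 'Kitchen' branch

Fix: Add parentheses around the OR so the AND applies to both alternatives

Corrected query:
SELECT id, category, price FROM products WHERE (category = 'Garden' OR category = 'Kitchen') AND price > 478.93

Result:
id | category | price  
---+----------+--------
1  | Garden   | 1395.43
5  | Garden   | 534.71 
6  | Kitchen  | 1423.88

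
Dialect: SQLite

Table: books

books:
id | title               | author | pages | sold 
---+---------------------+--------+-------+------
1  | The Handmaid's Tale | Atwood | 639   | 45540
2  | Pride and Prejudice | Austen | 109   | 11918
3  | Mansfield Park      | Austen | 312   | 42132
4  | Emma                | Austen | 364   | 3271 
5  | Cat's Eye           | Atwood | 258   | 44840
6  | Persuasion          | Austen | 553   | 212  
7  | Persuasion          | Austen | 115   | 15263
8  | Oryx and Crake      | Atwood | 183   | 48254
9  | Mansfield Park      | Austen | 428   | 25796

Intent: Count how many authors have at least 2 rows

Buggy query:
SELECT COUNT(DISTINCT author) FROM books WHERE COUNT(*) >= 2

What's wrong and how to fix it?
Bug: COUNT(*) cannot appear in WHERE; the per-group count doesn't exist yet

Fix: Use a subquery that GROUPs and filters with HAVING, then count its rows

Corrected query:
SELECT COUNT(*) FROM (SELECT author FROM books GROUP BY author HAVING COUNT(*) >= 2)

Result:
COUNT(*)
--------
2       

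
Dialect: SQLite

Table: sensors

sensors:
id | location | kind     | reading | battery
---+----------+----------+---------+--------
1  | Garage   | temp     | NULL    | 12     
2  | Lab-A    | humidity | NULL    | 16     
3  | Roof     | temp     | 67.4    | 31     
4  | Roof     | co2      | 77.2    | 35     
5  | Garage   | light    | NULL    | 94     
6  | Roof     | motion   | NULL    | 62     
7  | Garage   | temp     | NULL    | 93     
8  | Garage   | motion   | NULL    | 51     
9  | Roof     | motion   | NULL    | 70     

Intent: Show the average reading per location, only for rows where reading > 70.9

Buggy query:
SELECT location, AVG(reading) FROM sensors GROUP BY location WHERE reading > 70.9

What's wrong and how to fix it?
Bug: Row-level WHERE must come before GROUP BY in the clause order

Fix: Move the WHERE clause before GROUP BY

Corrected query:
SELECT location, AVG(reading) FROM sensors WHERE reading > 70.9 GROUP BY location

Result:
location | AVG(reading)
---------+-------------
Roof     | 77.2        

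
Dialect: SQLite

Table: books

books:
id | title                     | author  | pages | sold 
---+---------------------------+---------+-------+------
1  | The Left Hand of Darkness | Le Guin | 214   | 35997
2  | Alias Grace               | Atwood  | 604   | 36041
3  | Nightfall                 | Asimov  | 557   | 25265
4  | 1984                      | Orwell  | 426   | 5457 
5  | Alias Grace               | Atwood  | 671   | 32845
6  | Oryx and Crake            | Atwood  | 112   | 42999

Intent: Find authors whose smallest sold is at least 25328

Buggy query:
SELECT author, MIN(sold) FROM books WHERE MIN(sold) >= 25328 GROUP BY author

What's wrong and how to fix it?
Bug: MIN() in WHERE is a misuse of aggregate

Fix: Replace WHERE with HAVING after the GROUP BY

Corrected query:
SELECT author, MIN(sold) FROM books GROUP BY author HAVING MIN(sold) >= 25328

Result:
author  | MIN(sold)
--------+----------
Atwood  | 32845    
Le Guin | 35997    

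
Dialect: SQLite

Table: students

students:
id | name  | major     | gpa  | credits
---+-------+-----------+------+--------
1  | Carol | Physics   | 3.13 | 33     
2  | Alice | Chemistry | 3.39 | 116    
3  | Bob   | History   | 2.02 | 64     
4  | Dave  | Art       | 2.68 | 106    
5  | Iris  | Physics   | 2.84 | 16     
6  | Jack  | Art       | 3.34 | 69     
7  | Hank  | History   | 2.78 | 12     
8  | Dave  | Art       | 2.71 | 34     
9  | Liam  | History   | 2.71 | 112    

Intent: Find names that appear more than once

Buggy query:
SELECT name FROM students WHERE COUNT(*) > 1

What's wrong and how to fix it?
Bug: WHERE can't reference COUNT(*); aggregates are computed after WHERE

Fix: GROUP BY name, then filter groups with HAVING COUNT(*) > 1

Corrected query:
SELECT name FROM students GROUP BY name HAVING COUNT(*) > 1

Result:
name
----
Dave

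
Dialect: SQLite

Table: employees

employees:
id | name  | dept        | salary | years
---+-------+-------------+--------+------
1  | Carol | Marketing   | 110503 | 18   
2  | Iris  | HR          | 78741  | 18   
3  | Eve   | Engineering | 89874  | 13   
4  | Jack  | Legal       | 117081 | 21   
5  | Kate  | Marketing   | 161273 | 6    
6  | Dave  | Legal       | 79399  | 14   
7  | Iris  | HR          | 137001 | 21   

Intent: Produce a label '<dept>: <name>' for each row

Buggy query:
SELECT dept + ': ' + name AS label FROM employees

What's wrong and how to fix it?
Bug: '+' is numeric addition; on text columns SQLite converts them to 0 instead of concatenating

Fix: Replace + with || to concatenate text

Corrected query:
SELECT dept || ': ' || name AS label FROM employees

Result:
label           
----------------
Marketing: Carol
HR: Iris        
Engineering: Eve
Legal: Jack     
Marketing: Kate 
Legal: Dave     
HR: Iris        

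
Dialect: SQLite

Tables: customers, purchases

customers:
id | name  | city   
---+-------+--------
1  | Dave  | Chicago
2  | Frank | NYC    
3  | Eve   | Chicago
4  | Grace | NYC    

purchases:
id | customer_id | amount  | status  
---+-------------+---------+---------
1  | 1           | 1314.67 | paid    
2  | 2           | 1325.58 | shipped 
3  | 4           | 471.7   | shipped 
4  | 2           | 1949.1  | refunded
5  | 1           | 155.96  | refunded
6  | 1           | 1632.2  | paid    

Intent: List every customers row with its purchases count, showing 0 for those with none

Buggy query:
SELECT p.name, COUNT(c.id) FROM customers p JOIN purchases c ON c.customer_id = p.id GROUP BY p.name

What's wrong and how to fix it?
Bug: INNER JOIN drops customers rows that have no matching purchases rows

Fix: Use LEFT JOIN so parents without children still appear (COUNT(c.id) gives 0)

Corrected query:
SELECT p.name, COUNT(c.id) FROM customers p LEFT JOIN purchases c ON c.customer_id = p.id GROUP BY p.name

Result:
name  | COUNT(c.id)
------+------------
Dave  | 3          
Eve   | 0          
Frank | 2          
Grace | 1          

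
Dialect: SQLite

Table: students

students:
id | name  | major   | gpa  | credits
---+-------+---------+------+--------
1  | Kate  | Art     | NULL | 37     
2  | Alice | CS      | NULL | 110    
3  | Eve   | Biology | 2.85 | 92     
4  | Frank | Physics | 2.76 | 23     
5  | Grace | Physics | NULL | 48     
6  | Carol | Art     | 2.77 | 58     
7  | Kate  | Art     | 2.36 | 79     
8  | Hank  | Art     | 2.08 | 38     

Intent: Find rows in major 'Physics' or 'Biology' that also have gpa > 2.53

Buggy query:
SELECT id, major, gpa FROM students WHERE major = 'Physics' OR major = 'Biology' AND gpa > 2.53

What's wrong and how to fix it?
Bug: Without parentheses, AND is evaluated before OR, so the gpa filter only applies to the 'Biology' branch

Fix: Group the OR with parentheses (or use IN), then AND the threshold

Corrected query:
SELECT id, major, gpa FROM students WHERE (major = 'Physics' OR major = 'Biology') AND gpa > 2.53

Result:
id | major   | gpa 
---+---------+-----
3  | Biology | 2.85
4  | Physics | 2.76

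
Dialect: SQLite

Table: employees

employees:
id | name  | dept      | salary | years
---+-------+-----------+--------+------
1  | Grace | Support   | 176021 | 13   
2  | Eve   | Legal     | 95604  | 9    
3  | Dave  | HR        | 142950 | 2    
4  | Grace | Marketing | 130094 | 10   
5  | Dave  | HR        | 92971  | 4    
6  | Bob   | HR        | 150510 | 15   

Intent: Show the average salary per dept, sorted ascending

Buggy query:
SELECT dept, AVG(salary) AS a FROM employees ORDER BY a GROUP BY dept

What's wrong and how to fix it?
Bug: GROUP BY must precede ORDER BY

Fix: Move ORDER BY to the end, after GROUP BY

Corrected query:
SELECT dept, AVG(salary) AS a FROM employees GROUP BY dept ORDER BY a

Result:
dept      | a            
----------+--------------
Legal     | 95604        
HR        | 128810.333333
Marketing | 130094       
Support   | 176021       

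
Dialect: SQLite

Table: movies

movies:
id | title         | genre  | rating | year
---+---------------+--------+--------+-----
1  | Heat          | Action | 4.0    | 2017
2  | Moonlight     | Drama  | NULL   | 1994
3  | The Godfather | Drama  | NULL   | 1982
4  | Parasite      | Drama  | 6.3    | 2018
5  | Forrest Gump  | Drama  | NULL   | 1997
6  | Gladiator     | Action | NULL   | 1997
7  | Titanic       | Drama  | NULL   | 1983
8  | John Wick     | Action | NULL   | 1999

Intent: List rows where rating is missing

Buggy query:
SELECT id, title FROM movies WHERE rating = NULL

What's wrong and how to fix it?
Bug: '= NULL' is always unknown in SQL three-valued logic, so no rows match

Fix: Use IS NULL to test for NULL

Corrected query:
SELECT id, title FROM movies WHERE rating IS NULL

Result:
id | title        
---+--------------
2  | Moonlight    
3  | The Godfather
5  | Forrest Gump 
6  | Gladiator    
7  | Titanic      
8  | John Wick    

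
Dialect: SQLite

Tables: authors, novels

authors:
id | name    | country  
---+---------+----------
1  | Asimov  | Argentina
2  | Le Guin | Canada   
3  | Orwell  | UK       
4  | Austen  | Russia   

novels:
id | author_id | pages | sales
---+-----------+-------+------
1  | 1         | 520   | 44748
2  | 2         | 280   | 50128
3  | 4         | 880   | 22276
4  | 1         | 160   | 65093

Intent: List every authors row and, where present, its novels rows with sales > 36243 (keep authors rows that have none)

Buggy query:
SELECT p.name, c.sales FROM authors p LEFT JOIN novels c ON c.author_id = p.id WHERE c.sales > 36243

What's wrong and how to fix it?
Bug: Filtering c.sales in WHERE discards the NULL rows produced by LEFT JOIN, turning it into an inner join

Fix: Move the right-table condition into the ON clause so unmatched parents are kept

Corrected query:
SELECT p.name, c.sales FROM authors p LEFT JOIN novels c ON c.author_id = p.id AND c.sales > 36243

Result:
name    | sales
--------+------
Asimov  | 44748
Asimov  | 65093
Le Guin | 50128
Orwell  | NULL 
Austen  | NULL 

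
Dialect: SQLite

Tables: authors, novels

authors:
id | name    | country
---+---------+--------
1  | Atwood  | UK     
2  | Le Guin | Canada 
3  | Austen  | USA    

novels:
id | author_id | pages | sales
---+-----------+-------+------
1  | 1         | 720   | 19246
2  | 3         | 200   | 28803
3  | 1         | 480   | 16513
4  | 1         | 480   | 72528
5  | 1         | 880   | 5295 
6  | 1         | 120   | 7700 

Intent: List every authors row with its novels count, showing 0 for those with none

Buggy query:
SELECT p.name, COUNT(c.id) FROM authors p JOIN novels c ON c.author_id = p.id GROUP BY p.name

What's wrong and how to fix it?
Bug: INNER JOIN drops authors rows that have no matching novels rows

Fix: Use LEFT JOIN so parents without children still appear (COUNT(c.id) gives 0)

Corrected query:
SELECT p.name, COUNT(c.id) FROM authors p LEFT JOIN novels c ON c.author_id = p.id GROUP BY p.name

Result:
name    | COUNT(c.id)
--------+------------
Atwood  | 5          
Austen  | 1          
Le Guin | 0          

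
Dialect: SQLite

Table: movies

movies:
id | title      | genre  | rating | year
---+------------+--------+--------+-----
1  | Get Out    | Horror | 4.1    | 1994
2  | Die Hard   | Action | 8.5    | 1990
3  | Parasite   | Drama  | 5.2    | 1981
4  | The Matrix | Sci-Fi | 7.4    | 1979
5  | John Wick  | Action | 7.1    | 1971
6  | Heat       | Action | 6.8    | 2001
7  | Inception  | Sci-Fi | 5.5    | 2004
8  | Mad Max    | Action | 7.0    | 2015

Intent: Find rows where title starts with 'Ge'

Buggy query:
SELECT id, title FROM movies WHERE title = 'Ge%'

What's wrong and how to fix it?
Bug: Wildcards only work with LIKE; '=' treats '%' as a literal character

Fix: Use LIKE for wildcard pattern matching

Corrected query:
SELECT id, title FROM movies WHERE title LIKE 'Ge%'

Result:
id | title  
---+--------
1  | Get Out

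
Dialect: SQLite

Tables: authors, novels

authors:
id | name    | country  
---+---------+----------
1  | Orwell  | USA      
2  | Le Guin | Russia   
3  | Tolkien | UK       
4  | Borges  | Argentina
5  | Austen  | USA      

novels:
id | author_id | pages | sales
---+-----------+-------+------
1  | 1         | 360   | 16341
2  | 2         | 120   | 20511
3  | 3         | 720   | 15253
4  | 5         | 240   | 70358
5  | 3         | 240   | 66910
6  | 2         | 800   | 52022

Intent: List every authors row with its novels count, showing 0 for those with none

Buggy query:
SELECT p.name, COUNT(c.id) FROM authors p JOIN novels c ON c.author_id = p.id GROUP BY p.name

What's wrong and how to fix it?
Bug: INNER JOIN drops authors rows that have no matching novels rows

Fix: Switch to LEFT JOIN to retain unmatched parent rows

Corrected query:
SELECT p.name, COUNT(c.id) FROM authors p LEFT JOIN novels c ON c.author_id = p.id GROUP BY p.name

Result:
name    | COUNT(c.id)
--------+------------
Austen  | 1          
Borges  | 0          
Le Guin | 2          
Orwell  | 1          
Tolkien | 2          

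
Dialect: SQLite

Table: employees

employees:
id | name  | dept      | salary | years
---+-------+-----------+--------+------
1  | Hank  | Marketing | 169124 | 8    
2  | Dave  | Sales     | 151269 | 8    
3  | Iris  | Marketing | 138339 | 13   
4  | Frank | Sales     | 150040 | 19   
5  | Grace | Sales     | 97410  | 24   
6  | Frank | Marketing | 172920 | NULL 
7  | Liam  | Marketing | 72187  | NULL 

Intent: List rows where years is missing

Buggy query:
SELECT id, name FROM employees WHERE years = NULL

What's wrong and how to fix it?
Bug: Comparing to NULL with '=' never matches; NULL = NULL is unknown, not true

Fix: Replace '= NULL' with 'IS NULL'

Corrected query:
SELECT id, name FROM employees WHERE years IS NULL

Result:
id | name 
---+------
6  | Frank
7  | Liam 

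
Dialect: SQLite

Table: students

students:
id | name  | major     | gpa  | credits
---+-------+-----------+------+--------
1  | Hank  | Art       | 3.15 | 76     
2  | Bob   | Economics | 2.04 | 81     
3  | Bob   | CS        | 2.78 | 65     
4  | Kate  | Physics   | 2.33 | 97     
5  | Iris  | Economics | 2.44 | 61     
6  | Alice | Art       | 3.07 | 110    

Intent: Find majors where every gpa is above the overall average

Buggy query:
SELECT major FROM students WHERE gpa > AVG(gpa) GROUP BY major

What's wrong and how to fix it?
Bug: WHERE evaluates per row before aggregation, so AVG() is unavailable

Fix: Use a subquery for AVG and a HAVING MIN(...) filter so the condition holds for every row in the group

Corrected query:
SELECT major FROM students GROUP BY major HAVING MIN(gpa) > (SELECT AVG(gpa) FROM students)

Result:
major
-----
Art  
CS   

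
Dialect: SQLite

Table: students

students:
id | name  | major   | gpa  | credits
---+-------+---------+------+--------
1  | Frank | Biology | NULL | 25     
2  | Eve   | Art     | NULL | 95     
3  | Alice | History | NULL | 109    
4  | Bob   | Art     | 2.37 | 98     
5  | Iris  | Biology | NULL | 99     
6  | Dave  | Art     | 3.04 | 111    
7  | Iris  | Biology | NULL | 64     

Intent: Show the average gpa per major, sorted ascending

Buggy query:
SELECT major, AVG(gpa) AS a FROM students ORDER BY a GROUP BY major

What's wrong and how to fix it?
Bug: GROUP BY must precede ORDER BY

Fix: Move ORDER BY to the end, after GROUP BY

Corrected query:
SELECT major, AVG(gpa) AS a FROM students GROUP BY major ORDER BY a

Result:
major   | a    
--------+------
Biology | NULL 
History | NULL 
Art     | 2.705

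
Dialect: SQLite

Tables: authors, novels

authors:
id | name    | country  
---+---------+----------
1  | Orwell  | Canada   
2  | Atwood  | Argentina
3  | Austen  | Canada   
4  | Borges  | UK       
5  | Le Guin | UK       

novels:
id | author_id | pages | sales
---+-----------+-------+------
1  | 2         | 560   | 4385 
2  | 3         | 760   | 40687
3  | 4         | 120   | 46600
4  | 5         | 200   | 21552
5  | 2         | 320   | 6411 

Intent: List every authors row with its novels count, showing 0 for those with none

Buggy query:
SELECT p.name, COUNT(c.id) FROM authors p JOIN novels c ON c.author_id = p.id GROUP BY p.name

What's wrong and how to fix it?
Bug: An inner join excludes parents with zero children

Fix: Use LEFT JOIN so parents without children still appear (COUNT(c.id) gives 0)

Corrected query:
SELECT p.name, COUNT(c.id) FROM authors p LEFT JOIN novels c ON c.author_id = p.id GROUP BY p.name

Result:
name    | COUNT(c.id)
--------+------------
Atwood  | 2          
Austen  | 1          
Borges  | 1          
Le Guin | 1          
Orwell  | 0          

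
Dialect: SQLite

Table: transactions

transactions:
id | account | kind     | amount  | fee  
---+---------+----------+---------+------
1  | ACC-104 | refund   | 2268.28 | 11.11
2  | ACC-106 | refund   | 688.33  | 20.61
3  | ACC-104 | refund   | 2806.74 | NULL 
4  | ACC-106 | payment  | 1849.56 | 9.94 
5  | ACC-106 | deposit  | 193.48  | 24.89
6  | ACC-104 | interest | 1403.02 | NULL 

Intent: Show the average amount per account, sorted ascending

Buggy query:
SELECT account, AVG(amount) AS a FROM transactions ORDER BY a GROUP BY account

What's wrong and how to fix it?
Bug: GROUP BY must precede ORDER BY

Fix: Move ORDER BY to the end, after GROUP BY

Corrected query:
SELECT account, AVG(amount) AS a FROM transactions GROUP BY account ORDER BY a

Result:
account | a          
--------+------------
ACC-106 | 910.456667 
ACC-104 | 2159.346667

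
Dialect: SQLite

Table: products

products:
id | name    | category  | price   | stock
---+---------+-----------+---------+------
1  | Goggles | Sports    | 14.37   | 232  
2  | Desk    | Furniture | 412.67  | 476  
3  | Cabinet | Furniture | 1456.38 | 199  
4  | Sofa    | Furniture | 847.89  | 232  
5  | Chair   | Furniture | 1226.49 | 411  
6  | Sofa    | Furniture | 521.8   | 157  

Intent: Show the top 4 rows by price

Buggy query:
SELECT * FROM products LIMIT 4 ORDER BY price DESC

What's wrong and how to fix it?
Bug: LIMIT must come after ORDER BY

Fix: Sort with ORDER BY, then apply LIMIT

Corrected query:
SELECT * FROM products ORDER BY price DESC LIMIT 4

Result:
id | name    | category  | price   | stock
---+---------+-----------+---------+------
3  | Cabinet | Furniture | 1456.38 | 199  
5  | Chair   | Furniture | 1226.49 | 411  
4  | Sofa    | Furniture | 847.89  | 232  
6  | Sofa    | Furniture | 521.8   | 157  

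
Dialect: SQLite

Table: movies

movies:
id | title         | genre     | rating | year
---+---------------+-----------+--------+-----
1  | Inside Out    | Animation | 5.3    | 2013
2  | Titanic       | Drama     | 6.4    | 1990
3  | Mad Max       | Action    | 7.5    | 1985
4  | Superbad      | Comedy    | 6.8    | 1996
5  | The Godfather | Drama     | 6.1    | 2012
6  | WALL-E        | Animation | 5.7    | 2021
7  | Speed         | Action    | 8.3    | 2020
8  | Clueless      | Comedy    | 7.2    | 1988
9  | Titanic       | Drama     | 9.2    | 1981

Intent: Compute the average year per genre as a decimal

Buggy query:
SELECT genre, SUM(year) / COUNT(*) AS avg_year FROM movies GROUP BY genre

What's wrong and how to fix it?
Bug: SUM(year) and COUNT(*) are both integers; the division truncates the fractional part

Fix: Cast one side to REAL so the division keeps the fractional part

Corrected query:
SELECT genre, SUM(year) * 1.0 / COUNT(*) AS avg_year FROM movies GROUP BY genre

Result:
genre     | avg_year   
----------+------------
Action    | 2002.5     
Animation | 2017       
Comedy    | 1992       
Drama     | 1994.333333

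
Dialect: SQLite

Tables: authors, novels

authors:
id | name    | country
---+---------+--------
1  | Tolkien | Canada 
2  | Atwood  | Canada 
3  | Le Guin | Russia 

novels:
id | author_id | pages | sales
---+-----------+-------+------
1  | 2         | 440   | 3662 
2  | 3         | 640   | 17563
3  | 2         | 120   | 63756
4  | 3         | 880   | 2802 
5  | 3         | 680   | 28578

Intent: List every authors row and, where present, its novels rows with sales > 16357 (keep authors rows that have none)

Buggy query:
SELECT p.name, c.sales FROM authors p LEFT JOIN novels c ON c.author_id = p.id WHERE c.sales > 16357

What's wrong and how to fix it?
Bug: Filtering c.sales in WHERE discards the NULL rows produced by LEFT JOIN, turning it into an inner join

Fix: Move the right-table condition into the ON clause so unmatched parents are kept

Corrected query:
SELECT p.name, c.sales FROM authors p LEFT JOIN novels c ON c.author_id = p.id AND c.sales > 16357

Result:
name    | sales
--------+------
Tolkien | NULL 
Atwood  | 63756
Le Guin | 17563
Le Guin | 28578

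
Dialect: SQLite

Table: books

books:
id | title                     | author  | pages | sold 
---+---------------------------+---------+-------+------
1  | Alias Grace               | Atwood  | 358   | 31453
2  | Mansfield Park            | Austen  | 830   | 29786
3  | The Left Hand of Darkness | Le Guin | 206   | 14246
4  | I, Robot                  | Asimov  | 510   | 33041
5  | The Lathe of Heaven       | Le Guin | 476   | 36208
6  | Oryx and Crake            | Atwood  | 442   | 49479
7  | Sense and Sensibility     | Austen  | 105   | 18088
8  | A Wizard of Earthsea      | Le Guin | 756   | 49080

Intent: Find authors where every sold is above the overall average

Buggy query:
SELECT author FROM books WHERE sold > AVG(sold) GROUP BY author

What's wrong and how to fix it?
Bug: AVG() is an aggregate; it can't sit directly in WHERE

Fix: Compute the overall average in a scalar subquery and compare each group's MIN against it in HAVING

Corrected query:
SELECT author FROM books GROUP BY author HAVING MIN(sold) > (SELECT AVG(sold) FROM books)

Result:
author
------
Asimov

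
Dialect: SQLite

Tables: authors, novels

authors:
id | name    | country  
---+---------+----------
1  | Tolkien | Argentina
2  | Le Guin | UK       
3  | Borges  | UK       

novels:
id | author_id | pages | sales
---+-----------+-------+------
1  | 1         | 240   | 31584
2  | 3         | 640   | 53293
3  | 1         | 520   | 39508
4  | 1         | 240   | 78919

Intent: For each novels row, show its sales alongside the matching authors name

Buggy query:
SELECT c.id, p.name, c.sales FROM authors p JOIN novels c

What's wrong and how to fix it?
Bug: Missing join condition: each novels row is matched to all authors rows instead of just its own

Fix: Specify the join condition linking the foreign key to the parent id

Corrected query:
SELECT c.id, p.name, c.sales FROM authors p JOIN novels c ON c.author_id = p.id

Result:
id | name    | sales
---+---------+------
1  | Tolkien | 31584
2  | Borges  | 53293
3  | Tolkien | 39508
4  | Tolkien | 78919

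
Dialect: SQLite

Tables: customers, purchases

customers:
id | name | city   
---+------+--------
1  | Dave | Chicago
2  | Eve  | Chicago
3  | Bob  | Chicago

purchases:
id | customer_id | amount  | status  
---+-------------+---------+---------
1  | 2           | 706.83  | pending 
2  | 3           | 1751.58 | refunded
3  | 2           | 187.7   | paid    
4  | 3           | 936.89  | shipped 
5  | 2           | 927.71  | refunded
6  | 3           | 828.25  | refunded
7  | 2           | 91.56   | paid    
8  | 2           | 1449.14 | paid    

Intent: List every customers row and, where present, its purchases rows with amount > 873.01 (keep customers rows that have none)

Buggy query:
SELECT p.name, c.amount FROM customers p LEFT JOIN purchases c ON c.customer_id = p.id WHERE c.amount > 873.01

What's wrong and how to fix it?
Bug: A WHERE condition on the right-hand table after LEFT JOIN drops unmatched parents

Fix: Move the right-table condition into the ON clause so unmatched parents are kept

Corrected query:
SELECT p.name, c.amount FROM customers p LEFT JOIN purchases c ON c.customer_id = p.id AND c.amount > 873.01

Result:
name | amount 
-----+--------
Dave | NULL   
Eve  | 927.71 
Eve  | 1449.14
Bob  | 936.89 
Bob  | 1751.58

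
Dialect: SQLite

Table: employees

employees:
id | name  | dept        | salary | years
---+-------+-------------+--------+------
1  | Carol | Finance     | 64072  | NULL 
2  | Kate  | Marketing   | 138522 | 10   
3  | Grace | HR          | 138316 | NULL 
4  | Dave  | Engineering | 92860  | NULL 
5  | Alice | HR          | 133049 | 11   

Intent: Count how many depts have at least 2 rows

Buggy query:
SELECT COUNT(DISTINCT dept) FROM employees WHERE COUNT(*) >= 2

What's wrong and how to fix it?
Bug: COUNT(*) cannot appear in WHERE; the per-group count doesn't exist yet

Fix: Group first with HAVING COUNT(*) >= 2, then COUNT the resulting groups

Corrected query:
SELECT COUNT(*) FROM (SELECT dept FROM employees GROUP BY dept HAVING COUNT(*) >= 2)

Result:
COUNT(*)
--------
1       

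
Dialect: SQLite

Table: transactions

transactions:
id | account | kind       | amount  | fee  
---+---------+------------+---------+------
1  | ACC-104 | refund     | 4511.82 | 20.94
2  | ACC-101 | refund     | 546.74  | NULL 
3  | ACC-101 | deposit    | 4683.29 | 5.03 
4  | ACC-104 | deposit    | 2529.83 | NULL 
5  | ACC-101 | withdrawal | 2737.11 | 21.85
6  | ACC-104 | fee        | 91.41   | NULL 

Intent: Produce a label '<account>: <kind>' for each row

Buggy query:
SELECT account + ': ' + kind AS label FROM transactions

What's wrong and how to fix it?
Bug: '+' is numeric addition; on text columns SQLite converts them to 0 instead of concatenating

Fix: Replace + with || to concatenate text

Corrected query:
SELECT account || ': ' || kind AS label FROM transactions

Result:
label              
-------------------
ACC-104: refund    
ACC-101: refund    
ACC-101: deposit   
ACC-104: deposit   
ACC-101: withdrawal
ACC-104: fee       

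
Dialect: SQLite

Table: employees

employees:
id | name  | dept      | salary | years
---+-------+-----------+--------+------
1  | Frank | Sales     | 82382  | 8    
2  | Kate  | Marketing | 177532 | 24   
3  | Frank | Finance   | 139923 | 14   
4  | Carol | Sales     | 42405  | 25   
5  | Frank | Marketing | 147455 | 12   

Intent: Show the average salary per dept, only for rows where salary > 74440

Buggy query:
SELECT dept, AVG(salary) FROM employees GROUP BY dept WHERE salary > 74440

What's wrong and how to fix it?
Bug: WHERE cannot follow GROUP BY

Fix: Move the WHERE clause before GROUP BY

Corrected query:
SELECT dept, AVG(salary) FROM employees WHERE salary > 74440 GROUP BY dept

Result:
dept      | AVG(salary)
----------+------------
Finance   | 139923     
Marketing | 162493.5   
Sales     | 82382      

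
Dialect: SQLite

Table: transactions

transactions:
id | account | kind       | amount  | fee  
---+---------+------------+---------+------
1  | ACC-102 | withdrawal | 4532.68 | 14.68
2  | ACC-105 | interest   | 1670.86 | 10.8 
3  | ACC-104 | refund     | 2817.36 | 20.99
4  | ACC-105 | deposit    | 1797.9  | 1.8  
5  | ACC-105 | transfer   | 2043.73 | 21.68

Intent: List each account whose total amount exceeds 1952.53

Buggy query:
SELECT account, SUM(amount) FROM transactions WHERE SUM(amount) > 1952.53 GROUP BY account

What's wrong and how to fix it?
Bug: SUM(amount) is an aggregate, but WHERE filters rows before aggregation

Fix: Move the aggregate condition to a HAVING clause

Corrected query:
SELECT account, SUM(amount) FROM transactions GROUP BY account HAVING SUM(amount) > 1952.53

Result:
account | SUM(amount)
--------+------------
ACC-102 | 4532.68    
ACC-104 | 2817.36    
ACC-105 | 5512.49    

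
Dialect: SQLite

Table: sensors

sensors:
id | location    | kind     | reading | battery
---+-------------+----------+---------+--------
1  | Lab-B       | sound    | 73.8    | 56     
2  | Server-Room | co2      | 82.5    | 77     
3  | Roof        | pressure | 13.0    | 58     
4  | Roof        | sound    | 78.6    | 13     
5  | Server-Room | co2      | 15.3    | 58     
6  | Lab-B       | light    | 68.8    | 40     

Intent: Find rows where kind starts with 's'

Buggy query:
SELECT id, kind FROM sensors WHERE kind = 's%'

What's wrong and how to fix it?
Bug: '=' compares the literal string including the % character; pattern matching needs LIKE

Fix: Use LIKE for wildcard pattern matching

Corrected query:
SELECT id, kind FROM sensors WHERE kind LIKE 's%'

Result:
id | kind 
---+------
1  | sound
4  | sound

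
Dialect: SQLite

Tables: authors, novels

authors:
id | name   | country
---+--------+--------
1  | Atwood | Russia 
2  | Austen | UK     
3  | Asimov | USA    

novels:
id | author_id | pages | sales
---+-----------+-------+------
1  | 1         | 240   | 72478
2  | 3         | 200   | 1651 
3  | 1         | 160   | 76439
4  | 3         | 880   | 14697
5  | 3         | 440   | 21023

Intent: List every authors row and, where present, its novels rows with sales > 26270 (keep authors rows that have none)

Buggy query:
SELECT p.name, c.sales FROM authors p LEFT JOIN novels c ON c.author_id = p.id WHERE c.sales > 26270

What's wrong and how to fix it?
Bug: A WHERE condition on the right-hand table after LEFT JOIN drops unmatched parents

Fix: Move the right-table condition into the ON clause so unmatched parents are kept

Corrected query:
SELECT p.name, c.sales FROM authors p LEFT JOIN novels c ON c.author_id = p.id AND c.sales > 26270

Result:
name   | sales
-------+------
Atwood | 72478
Atwood | 76439
Austen | NULL 
Asimov | NULL 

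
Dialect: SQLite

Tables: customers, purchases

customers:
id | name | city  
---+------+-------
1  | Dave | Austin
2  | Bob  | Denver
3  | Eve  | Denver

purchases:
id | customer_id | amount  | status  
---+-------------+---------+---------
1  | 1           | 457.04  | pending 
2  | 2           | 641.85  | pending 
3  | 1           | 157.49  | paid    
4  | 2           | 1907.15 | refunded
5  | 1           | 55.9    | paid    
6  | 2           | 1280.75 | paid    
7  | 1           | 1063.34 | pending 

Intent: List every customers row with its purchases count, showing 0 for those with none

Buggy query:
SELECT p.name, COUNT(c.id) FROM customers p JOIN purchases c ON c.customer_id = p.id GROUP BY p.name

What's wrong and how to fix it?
Bug: An inner join excludes parents with zero children

Fix: Switch to LEFT JOIN to retain unmatched parent rows

Corrected query:
SELECT p.name, COUNT(c.id) FROM customers p LEFT JOIN purchases c ON c.customer_id = p.id GROUP BY p.name

Result:
name | COUNT(c.id)
-----+------------
Bob  | 3          
Dave | 4          
Eve  | 0          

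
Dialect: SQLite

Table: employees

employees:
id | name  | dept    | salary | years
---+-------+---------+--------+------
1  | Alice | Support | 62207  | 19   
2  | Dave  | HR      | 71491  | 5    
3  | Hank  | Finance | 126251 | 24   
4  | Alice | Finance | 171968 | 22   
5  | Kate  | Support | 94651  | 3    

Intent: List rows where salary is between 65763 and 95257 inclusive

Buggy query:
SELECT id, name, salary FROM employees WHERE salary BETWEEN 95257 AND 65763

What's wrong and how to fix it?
Bug: BETWEEN expects the lower bound first; with 95257 AND 65763 the range is empty

Fix: Write BETWEEN 65763 AND 95257

Corrected query:
SELECT id, name, salary FROM employees WHERE salary BETWEEN 65763 AND 95257

Result:
id | name | salary
---+------+-------
2  | Dave | 71491 
5  | Kate | 94651 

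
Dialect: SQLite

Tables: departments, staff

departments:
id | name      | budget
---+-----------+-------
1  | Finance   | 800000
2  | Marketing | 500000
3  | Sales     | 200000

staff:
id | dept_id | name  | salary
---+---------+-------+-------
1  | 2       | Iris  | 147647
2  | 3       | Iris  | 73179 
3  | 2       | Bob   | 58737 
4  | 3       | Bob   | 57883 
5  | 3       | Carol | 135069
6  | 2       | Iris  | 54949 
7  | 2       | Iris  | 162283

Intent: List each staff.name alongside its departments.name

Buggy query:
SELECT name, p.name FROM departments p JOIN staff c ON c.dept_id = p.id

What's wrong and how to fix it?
Bug: Both tables have a 'name' column; the unqualified reference is ambiguous

Fix: Qualify the column with its table alias (c.name)

Corrected query:
SELECT c.name, p.name FROM departments p JOIN staff c ON c.dept_id = p.id

Result:
name  | name     
------+----------
Iris  | Marketing
Iris  | Sales    
Bob   | Marketing
Bob   | Sales    
Carol | Sales    
Iris  | Marketing
Iris  | Marketing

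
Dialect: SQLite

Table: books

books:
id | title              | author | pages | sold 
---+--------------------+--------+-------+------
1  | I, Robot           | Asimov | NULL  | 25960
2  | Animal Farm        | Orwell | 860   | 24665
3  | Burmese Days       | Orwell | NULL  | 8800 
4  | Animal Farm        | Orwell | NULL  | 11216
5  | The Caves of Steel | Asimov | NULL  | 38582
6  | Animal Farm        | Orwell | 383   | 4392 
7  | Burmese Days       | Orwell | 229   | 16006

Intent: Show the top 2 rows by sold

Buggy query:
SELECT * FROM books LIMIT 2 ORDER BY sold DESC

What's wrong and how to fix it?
Bug: LIMIT must come after ORDER BY

Fix: Swap the clauses: ORDER BY first, then LIMIT

Corrected query:
SELECT * FROM books ORDER BY sold DESC LIMIT 2

Result:
id | title              | author | pages | sold 
---+--------------------+--------+-------+------
5  | The Caves of Steel | Asimov | NULL  | 38582
1  | I, Robot           | Asimov | NULL  | 25960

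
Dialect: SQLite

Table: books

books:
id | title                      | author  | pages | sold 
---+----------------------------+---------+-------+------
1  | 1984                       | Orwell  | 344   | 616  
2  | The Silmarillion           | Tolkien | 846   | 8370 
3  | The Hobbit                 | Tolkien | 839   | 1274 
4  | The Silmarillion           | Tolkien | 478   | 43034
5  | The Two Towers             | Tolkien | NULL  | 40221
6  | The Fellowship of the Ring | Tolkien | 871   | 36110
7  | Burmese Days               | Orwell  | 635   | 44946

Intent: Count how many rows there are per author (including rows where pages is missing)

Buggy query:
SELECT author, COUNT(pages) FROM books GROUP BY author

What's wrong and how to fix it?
Bug: COUNT(column) counts non-NULL values only; rows with NULL pages aren't counted

Fix: Use COUNT(*) to count all rows regardless of NULL

Corrected query:
SELECT author, COUNT(*) FROM books GROUP BY author

Result:
author  | COUNT(*)
--------+---------
Orwell  | 2       
Tolkien | 5       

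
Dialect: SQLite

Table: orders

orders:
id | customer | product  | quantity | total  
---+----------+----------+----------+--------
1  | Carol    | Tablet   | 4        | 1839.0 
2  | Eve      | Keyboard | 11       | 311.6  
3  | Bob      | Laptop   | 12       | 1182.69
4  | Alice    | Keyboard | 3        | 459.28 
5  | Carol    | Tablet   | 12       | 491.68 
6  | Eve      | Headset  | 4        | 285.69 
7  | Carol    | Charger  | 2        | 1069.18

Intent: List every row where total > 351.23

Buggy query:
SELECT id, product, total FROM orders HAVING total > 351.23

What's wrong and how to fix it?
Bug: This is a non-aggregate query (no GROUP BY, no aggregates), so in SQLite the HAVING clause is invalid here; a row-level condition belongs in WHERE

Fix: Replace HAVING with WHERE since the condition applies to individual rows

Corrected query:
SELECT id, product, total FROM orders WHERE total > 351.23

Result:
id | product  | total  
---+----------+--------
1  | Tablet   | 1839   
3  | Laptop   | 1182.69
4  | Keyboard | 459.28 
5  | Tablet   | 491.68 
7  | Charger  | 1069.18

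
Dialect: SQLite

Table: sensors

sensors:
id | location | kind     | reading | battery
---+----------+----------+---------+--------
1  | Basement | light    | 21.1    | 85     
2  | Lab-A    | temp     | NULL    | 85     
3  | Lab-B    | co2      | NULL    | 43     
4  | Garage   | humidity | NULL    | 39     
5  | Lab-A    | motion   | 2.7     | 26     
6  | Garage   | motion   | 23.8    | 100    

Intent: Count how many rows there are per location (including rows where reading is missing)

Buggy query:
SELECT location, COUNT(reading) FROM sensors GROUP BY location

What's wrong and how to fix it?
Bug: COUNT(reading) skips NULLs, so groups with missing reading are undercounted

Fix: Use COUNT(*) to count all rows regardless of NULL

Corrected query:
SELECT location, COUNT(*) FROM sensors GROUP BY location

Result:
location | COUNT(*)
---------+---------
Basement | 1       
Garage   | 2       
Lab-A    | 2       
Lab-B    | 1       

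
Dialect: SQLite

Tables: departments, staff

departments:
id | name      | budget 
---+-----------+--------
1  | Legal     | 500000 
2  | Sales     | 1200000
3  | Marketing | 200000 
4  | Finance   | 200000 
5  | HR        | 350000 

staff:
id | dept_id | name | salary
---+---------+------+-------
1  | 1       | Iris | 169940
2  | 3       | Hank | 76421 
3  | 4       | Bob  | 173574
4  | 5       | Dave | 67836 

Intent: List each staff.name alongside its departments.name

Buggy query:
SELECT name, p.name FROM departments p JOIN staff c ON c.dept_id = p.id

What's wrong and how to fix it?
Bug: Both tables have a 'name' column; the unqualified reference is ambiguous

Fix: Qualify the column with its table alias (c.name)

Corrected query:
SELECT c.name, p.name FROM departments p JOIN staff c ON c.dept_id = p.id

Result:
name | name     
-----+----------
Iris | Legal    
Hank | Marketing
Bob  | Finance  
Dave | HR       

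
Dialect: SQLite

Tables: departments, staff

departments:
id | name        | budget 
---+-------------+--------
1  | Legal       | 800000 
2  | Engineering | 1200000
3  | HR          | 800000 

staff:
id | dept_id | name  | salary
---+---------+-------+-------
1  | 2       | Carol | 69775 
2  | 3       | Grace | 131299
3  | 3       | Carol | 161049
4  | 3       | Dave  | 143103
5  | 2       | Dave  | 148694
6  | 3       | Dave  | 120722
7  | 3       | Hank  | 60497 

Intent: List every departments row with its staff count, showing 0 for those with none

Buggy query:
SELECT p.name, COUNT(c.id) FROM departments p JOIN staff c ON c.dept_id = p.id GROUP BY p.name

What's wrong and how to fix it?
Bug: INNER JOIN drops departments rows that have no matching staff rows

Fix: Switch to LEFT JOIN to retain unmatched parent rows

Corrected query:
SELECT p.name, COUNT(c.id) FROM departments p LEFT JOIN staff c ON c.dept_id = p.id GROUP BY p.name

Result:
name        | COUNT(c.id)
------------+------------
Engineering | 2          
HR          | 5          
Legal       | 0          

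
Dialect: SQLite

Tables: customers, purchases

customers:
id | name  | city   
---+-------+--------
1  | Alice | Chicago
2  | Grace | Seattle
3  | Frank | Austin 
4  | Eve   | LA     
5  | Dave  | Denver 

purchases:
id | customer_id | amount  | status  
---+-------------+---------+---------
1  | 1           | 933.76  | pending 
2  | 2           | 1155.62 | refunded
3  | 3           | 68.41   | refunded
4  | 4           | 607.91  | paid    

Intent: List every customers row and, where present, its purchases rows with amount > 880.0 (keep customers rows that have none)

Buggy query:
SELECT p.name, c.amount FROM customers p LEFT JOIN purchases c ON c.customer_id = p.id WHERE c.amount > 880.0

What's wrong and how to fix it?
Bug: A WHERE condition on the right-hand table after LEFT JOIN drops unmatched parents

Fix: Move the right-table condition into the ON clause so unmatched parents are kept

Corrected query:
SELECT p.name, c.amount FROM customers p LEFT JOIN purchases c ON c.customer_id = p.id AND c.amount > 880.0

Result:
name  | amount 
------+--------
Alice | 933.76 
Grace | 1155.62
Frank | NULL   
Eve   | NULL   
Dave  | NULL   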